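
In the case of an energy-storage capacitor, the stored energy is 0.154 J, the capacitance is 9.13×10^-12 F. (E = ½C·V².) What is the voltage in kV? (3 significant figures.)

Solving E = ½C·V² for V: V = √(2E/C).
E = 0.154 J; C = 9.13×10^-12 F.
V = 1.837×10^5 V  (the unit combination reduces to kg·m²/(A·s³) = V)
1.837×10^5 V × (1 kV / 1000 V) = 183.7 kV

184 kV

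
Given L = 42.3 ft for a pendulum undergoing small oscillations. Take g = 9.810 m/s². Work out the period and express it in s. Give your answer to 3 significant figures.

T is given directly by: T = 2π√(L/g).
L = 42.3 ft = 12.89 m; g = 9.810 m/s².
T = 7.203 s

7.20 s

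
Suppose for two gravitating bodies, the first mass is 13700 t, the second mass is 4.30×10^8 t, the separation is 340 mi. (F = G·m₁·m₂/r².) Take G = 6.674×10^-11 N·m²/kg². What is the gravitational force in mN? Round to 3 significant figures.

1.31 mN

From Newton's law of gravitation: F = Gm₁m₂/r².
m₁ = 13700 t = 1.370×10^7 kg; m₂ = 4.30×10^8 t = 4.300×10^11 kg; r = 340 mi = 5.472×10^5 m; G = 6.674×10^-11 N·m²/kg².
F = 0.001313 N
0.001313 N × (1 mN / 0.001000 N) = 1.313 mN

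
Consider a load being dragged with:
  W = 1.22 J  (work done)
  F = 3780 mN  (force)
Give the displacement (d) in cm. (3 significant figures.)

Rearranging W = F·d for d: d = W/F.
W = 1.22 J; F = 3780 mN = 3.780 N.
d = 0.3228 m
0.3228 m × (1 cm / 0.01000 m) = 32.28 cm

32.3 cm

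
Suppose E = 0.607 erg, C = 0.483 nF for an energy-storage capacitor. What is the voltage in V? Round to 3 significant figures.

Rearranging E = ½C·V² for V: V = √(2E/C).
E = 0.607 erg = 6.070×10^-8 J; C = 0.483 nF = 4.830×10^-10 F.
V = 15.85 V

15.9 V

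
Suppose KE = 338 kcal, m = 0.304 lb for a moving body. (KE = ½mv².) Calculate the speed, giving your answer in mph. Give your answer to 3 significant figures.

10100 mph

Rearranging KE = ½mv² for v: v = √(2·KE/m).
KE = 338 kcal = 1.414×10^6 J; m = 0.304 lb = 0.1379 kg.
v = 4529 m/s
4529 m/s × (1 mph / 0.4470 m/s) = 10131 mph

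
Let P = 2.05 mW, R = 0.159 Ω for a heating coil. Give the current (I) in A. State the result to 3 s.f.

Rearranging P = I²R for I: I = √(P/R).
P = 2.05 mW = 0.002050 W; R = 0.159 Ω.
I = 0.1135 A

0.114 A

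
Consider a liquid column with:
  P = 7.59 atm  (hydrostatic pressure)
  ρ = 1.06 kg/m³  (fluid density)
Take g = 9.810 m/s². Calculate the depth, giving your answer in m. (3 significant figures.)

74000 m

Rearranging P = ρ·g·h for h: h = P/(ρ·g).
P = 7.59 atm = 7.691×10^5 Pa; ρ = 1.06 kg/m³; g = 9.810 m/s².
h = 73958 m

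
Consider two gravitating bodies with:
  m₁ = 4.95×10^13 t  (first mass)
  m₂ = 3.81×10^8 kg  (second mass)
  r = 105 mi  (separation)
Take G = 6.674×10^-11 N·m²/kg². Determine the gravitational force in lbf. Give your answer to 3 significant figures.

F is given directly by: F = Gm₁m₂/r².
m₁ = 4.95×10^13 t = 4.950×10^16 kg; m₂ = 3.81×10^8 kg; r = 105 mi = 1.690×10^5 m; G = 6.674×10^-11 N·m²/kg².
F = 44080 N  (the unit combination reduces to kg·m/s² = N)
44080 N × (1 lbf / 4.448 N) = 9910 lbf

9910 lbf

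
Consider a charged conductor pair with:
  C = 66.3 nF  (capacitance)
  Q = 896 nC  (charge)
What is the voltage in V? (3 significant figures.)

Rearranging: V = Q/C.
C = 66.3 nF = 6.630×10^-8 F; Q = 896 nC = 8.960×10^-7 C.
V = 13.51 V

13.5 V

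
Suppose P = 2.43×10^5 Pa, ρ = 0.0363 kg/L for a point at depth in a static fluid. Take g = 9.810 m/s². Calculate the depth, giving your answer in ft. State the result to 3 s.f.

2240 ft

Solving P = ρ·g·h for h: h = P/(ρ·g).
P = 2.43×10^5 Pa; ρ = 0.0363 kg/L = 36.30 kg/m³; g = 9.810 m/s².
h = 682.4 m
682.4 m × (1 ft / 0.3048 m) = 2239 ft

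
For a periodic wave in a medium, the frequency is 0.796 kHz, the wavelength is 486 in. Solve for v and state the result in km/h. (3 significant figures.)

v is given directly by: v = fλ.
f = 0.796 kHz = 796.0 Hz; λ = 486 in = 12.34 m.
v = 9826 m/s
9826 m/s × (1 km/h / 0.2778 m/s) = 35374 km/h

35400 km/h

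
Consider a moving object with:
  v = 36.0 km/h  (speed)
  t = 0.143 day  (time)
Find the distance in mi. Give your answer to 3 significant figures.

76.8 mi

Rearranging: d = v·t.
v = 36.0 km/h = 10.00 m/s; t = 0.143 day = 12355 s.
d = 1.236×10^5 m
1.236×10^5 m × (1 mi / 1609 m) = 76.77 mi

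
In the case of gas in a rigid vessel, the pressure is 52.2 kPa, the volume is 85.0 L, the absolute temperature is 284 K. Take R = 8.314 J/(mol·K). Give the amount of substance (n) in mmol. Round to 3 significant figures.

Rearranging PV = nRT for n: n = PV/(RT).
P = 52.2 kPa = 52200 Pa; V = 85.0 L = 0.08500 m³; T = 284 K; R = 8.314 J/(mol·K).
n = 1.879 mol
1.879 mol × (1 mmol / 0.001000 mol) = 1879 mmol

1880 mmol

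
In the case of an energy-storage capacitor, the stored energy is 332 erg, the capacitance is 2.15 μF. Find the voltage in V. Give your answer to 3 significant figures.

5.56 V

Rearranging E = ½C·V² for V: V = √(2E/C).
E = 332 erg = 3.320×10^-5 J; C = 2.15 μF = 2.150×10^-6 F.
V = 5.557 V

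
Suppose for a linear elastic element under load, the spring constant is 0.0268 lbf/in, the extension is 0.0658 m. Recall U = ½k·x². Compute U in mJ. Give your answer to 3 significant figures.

Directly: U = ½kx².
k = 0.0268 lbf/in = 4.693 N/m; x = 0.0658 m.
U = 0.01016 J
0.01016 J × (1 mJ / 0.001000 J) = 10.16 mJ

10.2 mJ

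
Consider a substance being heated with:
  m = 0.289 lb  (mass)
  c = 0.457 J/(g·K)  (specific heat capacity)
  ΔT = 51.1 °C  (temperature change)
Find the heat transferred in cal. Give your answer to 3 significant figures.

732 cal

Q is given directly by: Q = mcΔT.
m = 0.289 lb = 0.1311 kg; c = 0.457 J/(g·K) = 457.0 J/(kg·K); ΔT = 51.1 °C = 51.10 K.
Q = 3061 J
3061 J × (1 cal / 4.184 J) = 731.7 cal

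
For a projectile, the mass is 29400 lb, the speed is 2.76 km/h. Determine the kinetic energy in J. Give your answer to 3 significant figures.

KE is given directly by: KE = ½mv².
m = 29400 lb = 13336 kg; v = 2.76 km/h = 0.7667 m/s.
KE = 3919 J  (the unit combination reduces to kg·m²/s² = J)

3920 J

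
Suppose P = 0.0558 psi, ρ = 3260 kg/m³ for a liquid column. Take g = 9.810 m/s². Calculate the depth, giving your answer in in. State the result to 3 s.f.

Rearranging P = ρ·g·h for h: h = P/(ρ·g).
P = 0.0558 psi = 384.7 Pa; ρ = 3260 kg/m³; g = 9.810 m/s².
h = 0.01203 m
0.01203 m × (1 in / 0.02540 m) = 0.4736 in

0.474 in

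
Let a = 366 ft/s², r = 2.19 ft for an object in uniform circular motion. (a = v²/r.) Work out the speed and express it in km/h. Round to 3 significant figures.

Solving a = v²/r for v: v = √(a·r).
a = 366 ft/s² = 111.6 m/s²; r = 2.19 ft = 0.6675 m.
v = 8.629 m/s
8.629 m/s × (1 km/h / 0.2778 m/s) = 31.07 km/h

31.1 km/h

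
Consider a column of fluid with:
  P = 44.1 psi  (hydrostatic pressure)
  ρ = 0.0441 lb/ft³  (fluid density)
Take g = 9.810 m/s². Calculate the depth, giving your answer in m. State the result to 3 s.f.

43900 m

Rearranging P = ρ·g·h for h: h = P/(ρ·g).
P = 44.1 psi = 3.041×10^5 Pa; ρ = 0.0441 lb/ft³ = 0.7064 kg/m³; g = 9.810 m/s².
h = 43876 m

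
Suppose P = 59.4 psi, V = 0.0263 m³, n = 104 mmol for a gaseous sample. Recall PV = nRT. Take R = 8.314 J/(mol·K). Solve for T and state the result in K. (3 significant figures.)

12500 K

From the ideal-gas law: T = PV/(nR).
P = 59.4 psi = 4.095×10^5 Pa; V = 0.0263 m³; n = 104 mmol = 0.1040 mol; R = 8.314 J/(mol·K).
T = 12457 K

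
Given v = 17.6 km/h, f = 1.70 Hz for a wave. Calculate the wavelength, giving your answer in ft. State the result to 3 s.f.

Rearranging v = f·λ for λ: λ = v/f.
v = 17.6 km/h = 4.889 m/s; f = 1.70 Hz.
λ = 2.876 m
2.876 m × (1 ft / 0.3048 m) = 9.435 ft

9.44 ft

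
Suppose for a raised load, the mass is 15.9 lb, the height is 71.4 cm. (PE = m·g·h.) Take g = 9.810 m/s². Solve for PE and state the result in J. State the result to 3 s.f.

50.5 J

Directly: PE = mgh.
m = 15.9 lb = 7.212 kg; h = 71.4 cm = 0.7140 m; g = 9.810 m/s².
PE = 50.52 J  (the unit combination reduces to kg·m²/s² = J)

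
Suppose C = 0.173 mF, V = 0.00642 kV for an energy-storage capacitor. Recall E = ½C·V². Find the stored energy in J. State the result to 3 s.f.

0.00357 J

E is given directly by: E = ½CV².
C = 0.173 mF = 1.730×10^-4 F; V = 0.00642 kV = 6.420 V.
E = 0.003565 J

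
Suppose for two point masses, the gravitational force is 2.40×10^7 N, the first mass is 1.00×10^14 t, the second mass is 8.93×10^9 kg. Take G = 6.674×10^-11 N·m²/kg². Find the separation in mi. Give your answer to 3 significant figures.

31.0 mi

From Newton's law of gravitation: r = √(G·m₁m₂/F).
F = 2.40×10^7 N; m₁ = 1.00×10^14 t = 1.000×10^17 kg; m₂ = 8.93×10^9 kg; G = 6.674×10^-11 N·m²/kg².
r = 49833 m
49833 m × (1 mi / 1609 m) = 30.96 mi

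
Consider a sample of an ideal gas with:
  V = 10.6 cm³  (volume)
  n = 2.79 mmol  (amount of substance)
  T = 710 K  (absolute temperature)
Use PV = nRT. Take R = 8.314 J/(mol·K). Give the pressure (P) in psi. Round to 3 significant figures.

225 psi

From the ideal-gas law: P = nRT/V.
V = 10.6 cm³ = 1.060×10^-5 m³; n = 2.79 mmol = 0.002790 mol; T = 710 K; R = 8.314 J/(mol·K).
P = 1.554×10^6 Pa
1.554×10^6 Pa × (1 psi / 6895 Pa) = 225.3 psi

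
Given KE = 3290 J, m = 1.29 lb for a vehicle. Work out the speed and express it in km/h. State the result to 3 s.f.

382 km/h

Solving KE = ½mv² for v: v = √(2·KE/m).
KE = 3290 J; m = 1.29 lb = 0.5851 kg.
v = 106.0 m/s
106.0 m/s × (1 km/h / 0.2778 m/s) = 381.8 km/h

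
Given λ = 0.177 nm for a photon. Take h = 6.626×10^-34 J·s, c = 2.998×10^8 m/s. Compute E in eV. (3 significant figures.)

Directly: E = hc/λ.
λ = 0.177 nm = 1.770×10^-10 m; h = 6.626×10^-34 J·s; c = 2.998×10^8 m/s.
E = 1.122×10^-15 J
1.122×10^-15 J × (1 eV / 1.602×10^-19 J) = 7005 eV

7000 eV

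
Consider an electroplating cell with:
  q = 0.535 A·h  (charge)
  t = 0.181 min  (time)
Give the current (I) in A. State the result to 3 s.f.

Rearranging: I = q/t.
q = 0.535 A·h = 1926 C; t = 0.181 min = 10.86 s.
I = 177.3 A

177 A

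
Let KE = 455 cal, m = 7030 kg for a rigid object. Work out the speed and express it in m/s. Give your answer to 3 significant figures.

0.736 m/s

Solving KE = ½mv² for v: v = √(2·KE/m).
KE = 455 cal = 1904 J; m = 7030 kg.
v = 0.7359 m/s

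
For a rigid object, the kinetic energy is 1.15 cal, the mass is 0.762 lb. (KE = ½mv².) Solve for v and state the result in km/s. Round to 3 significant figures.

Rearranging: v = √(2·KE/m).
KE = 1.15 cal = 4.812 J; m = 0.762 lb = 0.3456 kg.
v = 5.277 m/s
5.277 m/s × (1 km/s / 1000 m/s) = 0.005277 km/s

0.00528 km/s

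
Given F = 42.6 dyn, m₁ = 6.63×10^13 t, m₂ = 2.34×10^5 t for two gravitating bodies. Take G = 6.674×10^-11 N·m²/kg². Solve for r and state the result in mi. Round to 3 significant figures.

9.69×10^5 mi

Solving F = G·m₁·m₂/r² for r: r = √(G·m₁m₂/F).
F = 42.6 dyn = 4.260×10^-4 N; m₁ = 6.63×10^13 t = 6.630×10^16 kg; m₂ = 2.34×10^5 t = 2.340×10^8 kg; G = 6.674×10^-11 N·m²/kg².
r = 1.559×10^9 m
1.559×10^9 m × (1 mi / 1609 m) = 9.687×10^5 mi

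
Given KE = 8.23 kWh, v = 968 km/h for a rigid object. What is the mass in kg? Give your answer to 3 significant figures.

820 kg

Solving KE = ½mv² for m: m = 2·KE/v².
KE = 8.23 kWh = 2.963×10^7 J; v = 968 km/h = 268.9 m/s.
m = 819.6 kg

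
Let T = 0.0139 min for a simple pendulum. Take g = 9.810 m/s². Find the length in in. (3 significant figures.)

Solving T = 2π√(L/g) for L: L = g·(T/2π)².
T = 0.0139 min = 0.8340 s; g = 9.810 m/s².
L = 0.1728 m
0.1728 m × (1 in / 0.02540 m) = 6.805 in

6.80 in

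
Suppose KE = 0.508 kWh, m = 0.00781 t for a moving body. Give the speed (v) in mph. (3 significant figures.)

1530 mph

Solving KE = ½mv² for v: v = √(2·KE/m).
KE = 0.508 kWh = 1.829×10^6 J; m = 0.00781 t = 7.810 kg.
v = 684.3 m/s
684.3 m/s × (1 mph / 0.4470 m/s) = 1531 mph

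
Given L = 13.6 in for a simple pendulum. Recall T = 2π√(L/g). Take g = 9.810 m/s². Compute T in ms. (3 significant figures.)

Directly: T = 2π√(L/g).
L = 13.6 in = 0.3454 m; g = 9.810 m/s².
T = 1.179 s
1.179 s × (1 ms / 0.001000 s) = 1179 ms

1180 ms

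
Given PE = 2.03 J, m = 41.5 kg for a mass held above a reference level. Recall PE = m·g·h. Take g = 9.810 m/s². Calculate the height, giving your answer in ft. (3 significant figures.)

0.0164 ft

Rearranging PE = m·g·h for h: h = PE/(m·g).
PE = 2.03 J; m = 41.5 kg; g = 9.810 m/s².
h = 0.004986 m
0.004986 m × (1 ft / 0.3048 m) = 0.01636 ft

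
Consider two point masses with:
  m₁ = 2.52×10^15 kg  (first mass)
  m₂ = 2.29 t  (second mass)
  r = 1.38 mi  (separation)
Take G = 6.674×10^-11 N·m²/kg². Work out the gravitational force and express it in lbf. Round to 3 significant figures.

17.6 lbf

Directly: F = Gm₁m₂/r².
m₁ = 2.52×10^15 kg; m₂ = 2.29 t = 2290 kg; r = 1.38 mi = 2221 m; G = 6.674×10^-11 N·m²/kg².
F = 78.08 N  (the unit combination reduces to kg·m/s² = N)
78.08 N × (1 lbf / 4.448 N) = 17.55 lbf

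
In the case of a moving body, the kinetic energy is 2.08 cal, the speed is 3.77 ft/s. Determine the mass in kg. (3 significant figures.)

13.2 kg

Rearranging KE = ½mv² for m: m = 2·KE/v².
KE = 2.08 cal = 8.703 J; v = 3.77 ft/s = 1.149 m/s.
m = 13.18 kg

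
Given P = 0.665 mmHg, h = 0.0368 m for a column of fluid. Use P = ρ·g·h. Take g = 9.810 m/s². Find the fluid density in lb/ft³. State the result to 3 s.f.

Solving P = ρ·g·h for ρ: ρ = P/(g·h).
P = 0.665 mmHg = 88.66 Pa; h = 0.0368 m; g = 9.810 m/s².
ρ = 245.6 kg/m³
245.6 kg/m³ × (1 lb/ft³ / 16.02 kg/m³) = 15.33 lb/ft³

15.3 lb/ft³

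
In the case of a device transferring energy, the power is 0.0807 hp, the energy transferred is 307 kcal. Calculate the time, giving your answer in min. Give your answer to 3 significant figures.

Rearranging P = W/t for t: t = W/P.
P = 0.0807 hp = 60.18 W; W = 307 kcal = 1.284×10^6 J.
t = 21345 s
21345 s × (1 min / 60.00 s) = 355.7 min

356 min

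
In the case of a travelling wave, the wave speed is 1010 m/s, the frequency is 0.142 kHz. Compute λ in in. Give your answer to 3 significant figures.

280 in

Solving v = f·λ for λ: λ = v/f.
v = 1010 m/s; f = 0.142 kHz = 142.0 Hz.
λ = 7.113 m
7.113 m × (1 in / 0.02540 m) = 280.0 in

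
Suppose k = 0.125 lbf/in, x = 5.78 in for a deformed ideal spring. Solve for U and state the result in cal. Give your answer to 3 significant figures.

0.0564 cal

U is given directly by: U = ½kx².
k = 0.125 lbf/in = 21.89 N/m; x = 5.78 in = 0.1468 m.
U = 0.2359 J
0.2359 J × (1 cal / 4.184 J) = 0.05639 cal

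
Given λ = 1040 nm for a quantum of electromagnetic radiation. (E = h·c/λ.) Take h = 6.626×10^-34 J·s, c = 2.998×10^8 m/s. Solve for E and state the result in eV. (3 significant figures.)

Directly: E = hc/λ.
λ = 1040 nm = 1.040×10^-6 m; h = 6.626×10^-34 J·s; c = 2.998×10^8 m/s.
E = 1.910×10^-19 J  (the unit combination reduces to kg·m²/s² = J)
1.910×10^-19 J × (1 eV / 1.602×10^-19 J) = 1.192 eV

1.19 eV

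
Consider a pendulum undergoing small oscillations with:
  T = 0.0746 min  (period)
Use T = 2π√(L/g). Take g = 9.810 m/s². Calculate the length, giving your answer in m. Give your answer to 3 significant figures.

Rearranging T = 2π√(L/g) for L: L = g·(T/2π)².
T = 0.0746 min = 4.476 s; g = 9.810 m/s².
L = 4.978 m

4.98 m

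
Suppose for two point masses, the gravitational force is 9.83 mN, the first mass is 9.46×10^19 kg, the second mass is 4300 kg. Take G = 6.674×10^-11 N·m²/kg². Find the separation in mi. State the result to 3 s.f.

32700 mi

Solving F = G·m₁·m₂/r² for r: r = √(G·m₁m₂/F).
F = 9.83 mN = 0.009830 N; m₁ = 9.46×10^19 kg; m₂ = 4300 kg; G = 6.674×10^-11 N·m²/kg².
r = 5.255×10^7 m
5.255×10^7 m × (1 mi / 1609 m) = 32655 mi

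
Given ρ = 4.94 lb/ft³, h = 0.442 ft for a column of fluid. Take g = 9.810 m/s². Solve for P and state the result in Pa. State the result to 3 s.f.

105 Pa

Directly: P = ρgh.
ρ = 4.94 lb/ft³ = 79.13 kg/m³; h = 0.442 ft = 0.1347 m; g = 9.810 m/s².
P = 104.6 Pa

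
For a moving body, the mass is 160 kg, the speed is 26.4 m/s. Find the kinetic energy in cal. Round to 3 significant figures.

Directly: KE = ½mv².
m = 160 kg; v = 26.4 m/s.
KE = 55757 J  (the unit combination reduces to kg·m²/s² = J)
55757 J × (1 cal / 4.184 J) = 13326 cal

13300 cal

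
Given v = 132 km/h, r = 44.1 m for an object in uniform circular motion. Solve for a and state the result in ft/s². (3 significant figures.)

Directly: a = v²/r.
v = 132 km/h = 36.67 m/s; r = 44.1 m.
a = 30.49 m/s²
30.49 m/s² × (1 ft/s² / 0.3048 m/s²) = 100.0 ft/s²

100 ft/s²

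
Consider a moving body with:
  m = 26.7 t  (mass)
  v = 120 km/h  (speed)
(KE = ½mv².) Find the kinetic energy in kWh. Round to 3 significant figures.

4.12 kWh

Directly: KE = ½mv².
m = 26.7 t = 26700 kg; v = 120 km/h = 33.33 m/s.
KE = 1.483×10^7 J
1.483×10^7 J × (1 kWh / 3.600×10^6 J) = 4.120 kWh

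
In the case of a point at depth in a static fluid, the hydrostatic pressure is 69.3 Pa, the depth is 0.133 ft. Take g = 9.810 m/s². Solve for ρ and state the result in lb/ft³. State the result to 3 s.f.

10.9 lb/ft³

Rearranging P = ρ·g·h for ρ: ρ = P/(g·h).
P = 69.3 Pa; h = 0.133 ft = 0.04054 m; g = 9.810 m/s².
ρ = 174.3 kg/m³
174.3 kg/m³ × (1 lb/ft³ / 16.02 kg/m³) = 10.88 lb/ft³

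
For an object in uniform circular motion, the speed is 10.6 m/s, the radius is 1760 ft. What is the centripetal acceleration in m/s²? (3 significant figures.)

0.209 m/s²

Directly: a = v²/r.
v = 10.6 m/s; r = 1760 ft = 536.4 m.
a = 0.2095 m/s²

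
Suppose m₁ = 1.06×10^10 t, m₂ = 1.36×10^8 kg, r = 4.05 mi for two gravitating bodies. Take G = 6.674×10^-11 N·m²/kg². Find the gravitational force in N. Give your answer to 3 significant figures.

2260 N

F is given directly by: F = Gm₁m₂/r².
m₁ = 1.06×10^10 t = 1.060×10^13 kg; m₂ = 1.36×10^8 kg; r = 4.05 mi = 6518 m; G = 6.674×10^-11 N·m²/kg².
F = 2265 N  (the unit combination reduces to kg·m/s² = N)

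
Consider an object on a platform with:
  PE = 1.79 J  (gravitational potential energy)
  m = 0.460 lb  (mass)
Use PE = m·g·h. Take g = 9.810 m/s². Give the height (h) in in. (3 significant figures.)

Solving PE = m·g·h for h: h = PE/(m·g).
PE = 1.79 J; m = 0.460 lb = 0.2087 kg; g = 9.810 m/s².
h = 0.8745 m
0.8745 m × (1 in / 0.02540 m) = 34.43 in

34.4 in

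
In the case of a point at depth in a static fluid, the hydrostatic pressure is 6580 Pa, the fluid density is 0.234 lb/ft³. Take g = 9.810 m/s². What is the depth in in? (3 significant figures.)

Rearranging P = ρ·g·h for h: h = P/(ρ·g).
P = 6580 Pa; ρ = 0.234 lb/ft³ = 3.748 kg/m³; g = 9.810 m/s².
h = 178.9 m
178.9 m × (1 in / 0.02540 m) = 7045 in

7050 in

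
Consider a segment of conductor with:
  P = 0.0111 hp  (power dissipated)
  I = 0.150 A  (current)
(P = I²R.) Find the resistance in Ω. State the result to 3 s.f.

Rearranging: R = P/I².
P = 0.0111 hp = 8.277 W; I = 0.150 A.
R = 367.9 Ω

368 Ω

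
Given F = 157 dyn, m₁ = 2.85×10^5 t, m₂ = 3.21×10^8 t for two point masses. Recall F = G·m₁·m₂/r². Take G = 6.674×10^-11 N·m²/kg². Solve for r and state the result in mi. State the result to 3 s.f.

From Newton's law of gravitation: r = √(G·m₁m₂/F).
F = 157 dyn = 0.001570 N; m₁ = 2.85×10^5 t = 2.850×10^8 kg; m₂ = 3.21×10^8 t = 3.210×10^11 kg; G = 6.674×10^-11 N·m²/kg².
r = 1.972×10^6 m
1.972×10^6 m × (1 mi / 1609 m) = 1225 mi

1230 mi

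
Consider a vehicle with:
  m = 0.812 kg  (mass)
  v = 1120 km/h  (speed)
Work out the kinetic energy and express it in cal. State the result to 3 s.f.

KE is given directly by: KE = ½mv².
m = 0.812 kg; v = 1120 km/h = 311.1 m/s.
KE = 39297 J
39297 J × (1 cal / 4.184 J) = 9392 cal

9390 cal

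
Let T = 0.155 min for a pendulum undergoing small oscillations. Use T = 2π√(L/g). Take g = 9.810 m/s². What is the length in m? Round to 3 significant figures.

Solving T = 2π√(L/g) for L: L = g·(T/2π)².
T = 0.155 min = 9.300 s; g = 9.810 m/s².
L = 21.49 m

21.5 m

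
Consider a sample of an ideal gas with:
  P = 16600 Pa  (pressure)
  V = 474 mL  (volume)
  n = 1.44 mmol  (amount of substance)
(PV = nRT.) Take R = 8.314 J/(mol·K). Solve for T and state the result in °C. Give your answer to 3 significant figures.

Rearranging PV = nRT for T: T = PV/(nR).
P = 16600 Pa; V = 474 mL = 4.740×10^-4 m³; n = 1.44 mmol = 0.001440 mol; R = 8.314 J/(mol·K).
T = 657.2 K
657.2 K − 273.15 = 384.1 °C

384 °C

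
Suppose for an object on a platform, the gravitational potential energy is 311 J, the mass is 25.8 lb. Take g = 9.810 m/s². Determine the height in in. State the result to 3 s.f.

Rearranging: h = PE/(m·g).
PE = 311 J; m = 25.8 lb = 11.70 kg; g = 9.810 m/s².
h = 2.709 m
2.709 m × (1 in / 0.02540 m) = 106.7 in

107 in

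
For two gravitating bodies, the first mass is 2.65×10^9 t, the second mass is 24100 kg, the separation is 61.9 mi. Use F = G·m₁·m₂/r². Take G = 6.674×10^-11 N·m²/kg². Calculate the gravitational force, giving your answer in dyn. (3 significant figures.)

43.0 dyn

From Newton's law of gravitation: F = Gm₁m₂/r².
m₁ = 2.65×10^9 t = 2.650×10^12 kg; m₂ = 24100 kg; r = 61.9 mi = 99618 m; G = 6.674×10^-11 N·m²/kg².
F = 4.295×10^-4 N
4.295×10^-4 N × (1 dyn / 1.000×10^-5 N) = 42.95 dyn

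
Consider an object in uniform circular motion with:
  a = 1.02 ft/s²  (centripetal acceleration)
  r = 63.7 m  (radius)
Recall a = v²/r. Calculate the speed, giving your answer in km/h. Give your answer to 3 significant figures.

16.0 km/h

Rearranging: v = √(a·r).
a = 1.02 ft/s² = 0.3109 m/s²; r = 63.7 m.
v = 4.450 m/s
4.450 m/s × (1 km/h / 0.2778 m/s) = 16.02 km/h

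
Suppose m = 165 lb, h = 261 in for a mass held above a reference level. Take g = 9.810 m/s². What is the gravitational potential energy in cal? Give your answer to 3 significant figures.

1160 cal

PE is given directly by: PE = mgh.
m = 165 lb = 74.84 kg; h = 261 in = 6.629 m; g = 9.810 m/s².
PE = 4867 J  (the unit combination reduces to kg·m²/s² = J)
4867 J × (1 cal / 4.184 J) = 1163 cal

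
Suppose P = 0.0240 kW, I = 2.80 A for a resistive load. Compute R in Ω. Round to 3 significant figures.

3.06 Ω

Rearranging P = I²R for R: R = P/I².
P = 0.0240 kW = 24.00 W; I = 2.80 A.
R = 3.061 Ω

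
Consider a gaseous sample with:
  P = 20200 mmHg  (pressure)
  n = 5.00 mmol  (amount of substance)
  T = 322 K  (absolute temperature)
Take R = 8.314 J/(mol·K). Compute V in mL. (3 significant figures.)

Solving PV = nRT for V: V = nRT/P.
P = 20200 mmHg = 2.693×10^6 Pa; n = 5.00 mmol = 0.005000 mol; T = 322 K; R = 8.314 J/(mol·K).
V = 4.970×10^-6 m³
4.970×10^-6 m³ × (1 mL / 1.000×10^-6 m³) = 4.970 mL

4.97 mL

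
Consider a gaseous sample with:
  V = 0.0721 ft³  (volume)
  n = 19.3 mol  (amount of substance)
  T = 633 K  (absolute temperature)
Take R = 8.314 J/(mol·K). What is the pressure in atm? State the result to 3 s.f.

491 atm

From the ideal-gas law: P = nRT/V.
V = 0.0721 ft³ = 0.002042 m³; n = 19.3 mol; T = 633 K; R = 8.314 J/(mol·K).
P = 4.975×10^7 Pa  (the unit combination reduces to kg/(m·s²) = Pa)
4.975×10^7 Pa × (1 atm / 1.013×10^5 Pa) = 491.0 atm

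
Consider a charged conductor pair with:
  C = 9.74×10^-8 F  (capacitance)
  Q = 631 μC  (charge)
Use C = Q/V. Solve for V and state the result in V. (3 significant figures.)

6480 V

Solving C = Q/V for V: V = Q/C.
C = 9.74×10^-8 F; Q = 631 μC = 6.310×10^-4 C.
V = 6478 V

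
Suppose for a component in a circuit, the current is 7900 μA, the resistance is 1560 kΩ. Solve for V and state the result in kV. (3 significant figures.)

12.3 kV

Directly: V = IR.
I = 7900 μA = 0.007900 A; R = 1560 kΩ = 1.560×10^6 Ω.
V = 12324 V
12324 V × (1 kV / 1000 V) = 12.32 kV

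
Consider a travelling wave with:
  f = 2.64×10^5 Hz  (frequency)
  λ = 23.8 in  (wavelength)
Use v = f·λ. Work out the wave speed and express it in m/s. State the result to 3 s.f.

Directly: v = fλ.
f = 2.64×10^5 Hz; λ = 23.8 in = 0.6045 m.
v = 1.596×10^5 m/s

1.60×10^5 m/s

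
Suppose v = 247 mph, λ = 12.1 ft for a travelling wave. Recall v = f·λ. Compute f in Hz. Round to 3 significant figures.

29.9 Hz

Rearranging v = f·λ for f: f = v/λ.
v = 247 mph = 110.4 m/s; λ = 12.1 ft = 3.688 m.
f = 29.94 Hz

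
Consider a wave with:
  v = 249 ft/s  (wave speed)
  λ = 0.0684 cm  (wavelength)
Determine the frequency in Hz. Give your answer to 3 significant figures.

Solving v = f·λ for f: f = v/λ.
v = 249 ft/s = 75.90 m/s; λ = 0.0684 cm = 6.840×10^-4 m.
f = 1.110×10^5 Hz

1.11×10^5 Hz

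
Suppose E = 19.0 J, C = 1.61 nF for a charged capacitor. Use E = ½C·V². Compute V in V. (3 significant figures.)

Rearranging E = ½C·V² for V: V = √(2E/C).
E = 19.0 J; C = 1.61 nF = 1.610×10^-9 F.
V = 1.536×10^5 V

1.54×10^5 V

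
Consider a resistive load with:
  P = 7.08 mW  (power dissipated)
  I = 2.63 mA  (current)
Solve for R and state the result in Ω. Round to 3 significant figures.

1020 Ω

Rearranging: R = P/I².
P = 7.08 mW = 0.007080 W; I = 2.63 mA = 0.002630 A.
R = 1024 Ω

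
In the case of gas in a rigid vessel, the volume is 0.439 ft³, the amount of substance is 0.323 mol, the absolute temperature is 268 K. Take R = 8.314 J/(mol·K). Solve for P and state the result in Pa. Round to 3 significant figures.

Directly: P = nRT/V.
V = 0.439 ft³ = 0.01243 m³; n = 0.323 mol; T = 268 K; R = 8.314 J/(mol·K).
P = 57895 Pa  (the unit combination reduces to kg/(m·s²) = Pa)

57900 Pa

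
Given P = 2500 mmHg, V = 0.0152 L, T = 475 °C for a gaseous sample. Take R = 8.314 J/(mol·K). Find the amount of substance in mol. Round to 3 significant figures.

Rearranging: n = PV/(RT).
P = 2500 mmHg = 3.333×10^5 Pa; V = 0.0152 L = 1.520×10^-5 m³; T = 475 °C = 748.1 K; R = 8.314 J/(mol·K).
n = 8.145×10^-4 mol

8.14×10^-4 mol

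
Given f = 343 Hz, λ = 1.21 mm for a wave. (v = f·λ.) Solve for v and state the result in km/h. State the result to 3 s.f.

v is given directly by: v = fλ.
f = 343 Hz; λ = 1.21 mm = 0.001210 m.
v = 0.4150 m/s
0.4150 m/s × (1 km/h / 0.2778 m/s) = 1.494 km/h

1.49 km/h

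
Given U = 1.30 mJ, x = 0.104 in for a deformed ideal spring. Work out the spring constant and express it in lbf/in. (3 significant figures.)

2.13 lbf/in

Rearranging U = ½k·x² for k: k = 2U/x².
U = 1.30 mJ = 0.001300 J; x = 0.104 in = 0.002642 m.
k = 372.6 N/m
372.6 N/m × (1 lbf/in / 175.1 N/m) = 2.128 lbf/in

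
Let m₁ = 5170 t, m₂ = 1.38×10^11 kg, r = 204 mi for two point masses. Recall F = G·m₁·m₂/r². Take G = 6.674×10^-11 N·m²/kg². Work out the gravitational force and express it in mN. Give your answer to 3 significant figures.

0.442 mN

From Newton's law of gravitation: F = Gm₁m₂/r².
m₁ = 5170 t = 5.170×10^6 kg; m₂ = 1.38×10^11 kg; r = 204 mi = 3.283×10^5 m; G = 6.674×10^-11 N·m²/kg².
F = 4.418×10^-4 N  (the unit combination reduces to kg·m/s² = N)
4.418×10^-4 N × (1 mN / 0.001000 N) = 0.4418 mN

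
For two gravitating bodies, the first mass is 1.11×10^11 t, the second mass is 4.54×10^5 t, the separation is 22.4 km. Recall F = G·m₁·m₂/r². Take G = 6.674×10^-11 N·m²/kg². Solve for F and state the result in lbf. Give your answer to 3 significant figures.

F is given directly by: F = Gm₁m₂/r².
m₁ = 1.11×10^11 t = 1.110×10^14 kg; m₂ = 4.54×10^5 t = 4.540×10^8 kg; r = 22.4 km = 22400 m; G = 6.674×10^-11 N·m²/kg².
F = 6703 N
6703 N × (1 lbf / 4.448 N) = 1507 lbf

1510 lbf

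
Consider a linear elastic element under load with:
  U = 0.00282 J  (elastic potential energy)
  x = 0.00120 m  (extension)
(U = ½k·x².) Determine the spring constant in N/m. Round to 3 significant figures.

Rearranging: k = 2U/x².
U = 0.00282 J; x = 0.00120 m.
k = 3917 N/m

3920 N/m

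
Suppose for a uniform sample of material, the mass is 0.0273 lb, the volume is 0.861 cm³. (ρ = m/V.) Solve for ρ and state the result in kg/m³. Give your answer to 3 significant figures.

14400 kg/m³

Directly: ρ = m/V.
m = 0.0273 lb = 0.01238 kg; V = 0.861 cm³ = 8.610×10^-7 m³.
ρ = 14382 kg/m³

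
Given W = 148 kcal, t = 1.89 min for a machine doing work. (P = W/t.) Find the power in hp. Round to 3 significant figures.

Directly: P = W/t.
W = 148 kcal = 6.192×10^5 J; t = 1.89 min = 113.4 s.
P = 5461 W
5461 W × (1 hp / 745.7 W) = 7.323 hp

7.32 hp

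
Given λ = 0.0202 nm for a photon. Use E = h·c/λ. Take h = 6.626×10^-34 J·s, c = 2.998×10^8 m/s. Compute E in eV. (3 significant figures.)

Directly: E = hc/λ.
λ = 0.0202 nm = 2.020×10^-11 m; h = 6.626×10^-34 J·s; c = 2.998×10^8 m/s.
E = 9.834×10^-15 J  (the unit combination reduces to kg·m²/s² = J)
9.834×10^-15 J × (1 eV / 1.602×10^-19 J) = 61379 eV

61400 eV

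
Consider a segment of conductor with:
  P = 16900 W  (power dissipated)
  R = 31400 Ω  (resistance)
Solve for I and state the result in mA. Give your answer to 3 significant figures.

734 mA

Rearranging P = I²R for I: I = √(P/R).
P = 16900 W; R = 31400 Ω.
I = 0.7336 A
0.7336 A × (1 mA / 0.001000 A) = 733.6 mA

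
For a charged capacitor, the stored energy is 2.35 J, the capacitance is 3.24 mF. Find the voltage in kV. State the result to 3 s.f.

Solving E = ½C·V² for V: V = √(2E/C).
E = 2.35 J; C = 3.24 mF = 0.003240 F.
V = 38.09 V
38.09 V × (1 kV / 1000 V) = 0.03809 kV

0.0381 kV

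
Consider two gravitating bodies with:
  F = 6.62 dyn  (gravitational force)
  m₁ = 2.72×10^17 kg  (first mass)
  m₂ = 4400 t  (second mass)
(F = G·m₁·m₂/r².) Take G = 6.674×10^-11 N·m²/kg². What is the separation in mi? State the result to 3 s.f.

Solving F = G·m₁·m₂/r² for r: r = √(G·m₁m₂/F).
F = 6.62 dyn = 6.620×10^-5 N; m₁ = 2.72×10^17 kg; m₂ = 4400 t = 4.400×10^6 kg; G = 6.674×10^-11 N·m²/kg².
r = 1.098×10^9 m
1.098×10^9 m × (1 mi / 1609 m) = 6.825×10^5 mi

6.83×10^5 mi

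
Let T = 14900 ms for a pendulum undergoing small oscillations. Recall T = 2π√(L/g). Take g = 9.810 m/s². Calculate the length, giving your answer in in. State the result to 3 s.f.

Rearranging: L = g·(T/2π)².
T = 14900 ms = 14.90 s; g = 9.810 m/s².
L = 55.17 m
55.17 m × (1 in / 0.02540 m) = 2172 in

2170 in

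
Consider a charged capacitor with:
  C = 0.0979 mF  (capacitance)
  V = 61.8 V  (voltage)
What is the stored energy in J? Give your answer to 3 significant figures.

0.187 J

Directly: E = ½CV².
C = 0.0979 mF = 9.790×10^-5 F; V = 61.8 V.
E = 0.1870 J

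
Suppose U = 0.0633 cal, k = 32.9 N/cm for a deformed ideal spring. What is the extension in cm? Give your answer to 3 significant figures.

Rearranging U = ½k·x² for x: x = √(2U/k).
U = 0.0633 cal = 0.2648 J; k = 32.9 N/cm = 3290 N/m.
x = 0.01269 m
0.01269 m × (1 cm / 0.01000 m) = 1.269 cm

1.27 cm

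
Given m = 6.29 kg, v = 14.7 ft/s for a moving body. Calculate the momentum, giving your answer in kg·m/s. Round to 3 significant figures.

Directly: p = mv.
m = 6.29 kg; v = 14.7 ft/s = 4.481 m/s.
p = 28.18 kg·m/s

28.2 kg·m/s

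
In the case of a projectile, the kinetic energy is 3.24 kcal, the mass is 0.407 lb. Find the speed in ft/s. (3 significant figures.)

Rearranging: v = √(2·KE/m).
KE = 3.24 kcal = 13556 J; m = 0.407 lb = 0.1846 kg.
v = 383.2 m/s
383.2 m/s × (1 ft/s / 0.3048 m/s) = 1257 ft/s

1260 ft/s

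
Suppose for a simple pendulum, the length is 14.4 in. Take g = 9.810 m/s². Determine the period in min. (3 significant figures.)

T is given directly by: T = 2π√(L/g).
L = 14.4 in = 0.3658 m; g = 9.810 m/s².
T = 1.213 s
1.213 s × (1 min / 60.00 s) = 0.02022 min

0.0202 min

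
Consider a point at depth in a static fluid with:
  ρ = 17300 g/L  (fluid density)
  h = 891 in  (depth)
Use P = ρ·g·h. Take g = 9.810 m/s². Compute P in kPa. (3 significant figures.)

3840 kPa

Directly: P = ρgh.
ρ = 17300 g/L = 17300 kg/m³; h = 891 in = 22.63 m; g = 9.810 m/s².
P = 3.841×10^6 Pa  (the unit combination reduces to kg/(m·s²) = Pa)
3.841×10^6 Pa × (1 kPa / 1000 Pa) = 3841 kPa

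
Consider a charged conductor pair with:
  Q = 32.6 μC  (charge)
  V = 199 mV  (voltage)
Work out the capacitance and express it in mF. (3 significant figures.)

0.164 mF

Directly: C = Q/V.
Q = 32.6 μC = 3.260×10^-5 C; V = 199 mV = 0.1990 V.
C = 1.638×10^-4 F
1.638×10^-4 F × (1 mF / 0.001000 F) = 0.1638 mF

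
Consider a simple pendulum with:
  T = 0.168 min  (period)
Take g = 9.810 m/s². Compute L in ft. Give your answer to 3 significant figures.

Solving T = 2π√(L/g) for L: L = g·(T/2π)².
T = 0.168 min = 10.08 s; g = 9.810 m/s².
L = 25.25 m
25.25 m × (1 ft / 0.3048 m) = 82.84 ft

82.8 ft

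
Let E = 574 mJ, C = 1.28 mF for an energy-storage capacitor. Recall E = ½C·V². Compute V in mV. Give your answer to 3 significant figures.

29900 mV

Rearranging E = ½C·V² for V: V = √(2E/C).
E = 574 mJ = 0.5740 J; C = 1.28 mF = 0.001280 F.
V = 29.95 V  (the unit combination reduces to kg·m²/(A·s³) = V)
29.95 V × (1 mV / 0.001000 V) = 29948 mV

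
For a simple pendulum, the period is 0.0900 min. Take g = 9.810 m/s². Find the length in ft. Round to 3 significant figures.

23.8 ft

Rearranging T = 2π√(L/g) for L: L = g·(T/2π)².
T = 0.0900 min = 5.400 s; g = 9.810 m/s².
L = 7.246 m
7.246 m × (1 ft / 0.3048 m) = 23.77 ft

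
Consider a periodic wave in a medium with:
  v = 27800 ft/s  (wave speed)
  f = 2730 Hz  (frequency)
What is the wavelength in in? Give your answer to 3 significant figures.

Rearranging v = f·λ for λ: λ = v/f.
v = 27800 ft/s = 8473 m/s; f = 2730 Hz.
λ = 3.104 m
3.104 m × (1 in / 0.02540 m) = 122.2 in

122 in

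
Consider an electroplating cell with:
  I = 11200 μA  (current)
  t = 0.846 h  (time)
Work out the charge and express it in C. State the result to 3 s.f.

34.1 C

Directly: q = It.
I = 11200 μA = 0.01120 A; t = 0.846 h = 3046 s.
q = 34.11 C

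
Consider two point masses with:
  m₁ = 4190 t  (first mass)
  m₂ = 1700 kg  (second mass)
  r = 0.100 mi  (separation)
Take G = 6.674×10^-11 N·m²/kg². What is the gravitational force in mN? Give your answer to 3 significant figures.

From Newton's law of gravitation: F = Gm₁m₂/r².
m₁ = 4190 t = 4.190×10^6 kg; m₂ = 1700 kg; r = 0.100 mi = 160.9 m; G = 6.674×10^-11 N·m²/kg².
F = 1.835×10^-5 N  (the unit combination reduces to kg·m/s² = N)
1.835×10^-5 N × (1 mN / 0.001000 N) = 0.01835 mN

0.0184 mN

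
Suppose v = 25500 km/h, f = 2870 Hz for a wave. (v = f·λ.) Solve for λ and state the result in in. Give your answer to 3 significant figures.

97.2 in

Rearranging v = f·λ for λ: λ = v/f.
v = 25500 km/h = 7083 m/s; f = 2870 Hz.
λ = 2.468 m
2.468 m × (1 in / 0.02540 m) = 97.17 in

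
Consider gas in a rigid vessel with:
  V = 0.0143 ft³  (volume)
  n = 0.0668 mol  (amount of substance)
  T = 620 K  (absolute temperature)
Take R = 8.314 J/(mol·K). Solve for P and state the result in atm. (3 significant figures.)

8.39 atm

P is given directly by: P = nRT/V.
V = 0.0143 ft³ = 4.049×10^-4 m³; n = 0.0668 mol; T = 620 K; R = 8.314 J/(mol·K).
P = 8.503×10^5 Pa
8.503×10^5 Pa × (1 atm / 1.013×10^5 Pa) = 8.392 atm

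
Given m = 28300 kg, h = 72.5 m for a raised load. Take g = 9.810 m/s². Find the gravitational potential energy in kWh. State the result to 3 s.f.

PE is given directly by: PE = mgh.
m = 28300 kg; h = 72.5 m; g = 9.810 m/s².
PE = 2.013×10^7 J
2.013×10^7 J × (1 kWh / 3.600×10^6 J) = 5.591 kWh

5.59 kWh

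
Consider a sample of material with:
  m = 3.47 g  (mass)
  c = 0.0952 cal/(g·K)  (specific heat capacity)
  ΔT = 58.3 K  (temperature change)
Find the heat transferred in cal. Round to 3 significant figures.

Q is given directly by: Q = mcΔT.
m = 3.47 g = 0.003470 kg; c = 0.0952 cal/(g·K) = 398.3 J/(kg·K); ΔT = 58.3 K.
Q = 80.58 J  (the unit combination reduces to kg·m²/s² = J)
80.58 J × (1 cal / 4.184 J) = 19.26 cal

19.3 cal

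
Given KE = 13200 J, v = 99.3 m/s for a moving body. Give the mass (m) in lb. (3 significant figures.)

5.90 lb

Solving KE = ½mv² for m: m = 2·KE/v².
KE = 13200 J; v = 99.3 m/s.
m = 2.677 kg
2.677 kg × (1 lb / 0.4536 kg) = 5.903 lb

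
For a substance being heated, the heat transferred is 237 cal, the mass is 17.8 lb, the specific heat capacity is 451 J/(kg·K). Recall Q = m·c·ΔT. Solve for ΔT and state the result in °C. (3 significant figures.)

Rearranging: ΔT = Q/(m·c).
Q = 237 cal = 991.6 J; m = 17.8 lb = 8.074 kg; c = 451 J/(kg·K).
ΔT = 0.2723 K
Since 1 °C = 1 K, 0.2723 °C.

0.272 °C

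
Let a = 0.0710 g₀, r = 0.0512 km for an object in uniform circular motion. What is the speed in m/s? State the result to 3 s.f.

Rearranging a = v²/r for v: v = √(a·r).
a = 0.0710 g₀ = 0.6963 m/s²; r = 0.0512 km = 51.20 m.
v = 5.971 m/s

5.97 m/s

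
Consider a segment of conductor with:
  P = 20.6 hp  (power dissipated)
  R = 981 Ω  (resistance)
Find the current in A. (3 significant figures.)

3.96 A

Rearranging P = I²R for I: I = √(P/R).
P = 20.6 hp = 15361 W; R = 981 Ω.
I = 3.957 A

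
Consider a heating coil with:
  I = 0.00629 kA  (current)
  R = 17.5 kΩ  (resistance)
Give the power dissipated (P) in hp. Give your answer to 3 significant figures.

928 hp

P is given directly by: P = I²R.
I = 0.00629 kA = 6.290 A; R = 17.5 kΩ = 17500 Ω.
P = 6.924×10^5 W
6.924×10^5 W × (1 hp / 745.7 W) = 928.5 hp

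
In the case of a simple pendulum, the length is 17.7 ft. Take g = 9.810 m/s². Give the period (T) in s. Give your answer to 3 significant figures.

Directly: T = 2π√(L/g).
L = 17.7 ft = 5.395 m; g = 9.810 m/s².
T = 4.660 s

4.66 s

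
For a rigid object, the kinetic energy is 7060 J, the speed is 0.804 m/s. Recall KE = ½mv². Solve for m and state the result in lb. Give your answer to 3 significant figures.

Rearranging: m = 2·KE/v².
KE = 7060 J; v = 0.804 m/s.
m = 21844 kg
21844 kg × (1 lb / 0.4536 kg) = 48157 lb

48200 lb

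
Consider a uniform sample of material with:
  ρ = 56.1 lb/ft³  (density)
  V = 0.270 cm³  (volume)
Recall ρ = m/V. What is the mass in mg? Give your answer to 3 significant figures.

243 mg

Solving ρ = m/V for m: m = ρV.
ρ = 56.1 lb/ft³ = 898.6 kg/m³; V = 0.270 cm³ = 2.700×10^-7 m³.
m = 2.426×10^-4 kg
2.426×10^-4 kg × (1 mg / 1.000×10^-6 kg) = 242.6 mg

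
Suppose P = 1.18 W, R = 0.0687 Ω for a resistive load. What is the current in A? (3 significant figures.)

4.14 A

Rearranging P = I²R for I: I = √(P/R).
P = 1.18 W; R = 0.0687 Ω.
I = 4.144 A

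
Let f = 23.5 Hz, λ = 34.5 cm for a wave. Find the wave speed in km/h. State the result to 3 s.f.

v is given directly by: v = fλ.
f = 23.5 Hz; λ = 34.5 cm = 0.3450 m.
v = 8.107 m/s
8.107 m/s × (1 km/h / 0.2778 m/s) = 29.19 km/h

29.2 km/h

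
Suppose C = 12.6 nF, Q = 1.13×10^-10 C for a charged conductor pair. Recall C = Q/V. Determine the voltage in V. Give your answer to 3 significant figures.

0.00897 V

Rearranging: V = Q/C.
C = 12.6 nF = 1.260×10^-8 F; Q = 1.13×10^-10 C.
V = 0.008968 V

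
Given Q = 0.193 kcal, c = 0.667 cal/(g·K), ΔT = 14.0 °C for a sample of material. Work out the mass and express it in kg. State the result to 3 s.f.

0.0207 kg

Solving Q = m·c·ΔT for m: m = Q/(c·ΔT).
Q = 0.193 kcal = 807.5 J; c = 0.667 cal/(g·K) = 2791 J/(kg·K); ΔT = 14.0 °C = 14.00 K.
m = 0.02067 kg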